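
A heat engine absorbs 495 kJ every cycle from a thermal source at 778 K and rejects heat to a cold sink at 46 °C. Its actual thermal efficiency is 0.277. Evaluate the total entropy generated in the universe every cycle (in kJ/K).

ΔS_univ ≈ 0.4851 kJ/K

T_C = 46 °C → 46 + 273.15 = 319.15 K.
W = η·Q_H = 0.277 × 495 = 137.1 kJ, so Q_C = Q_H − W = 357.9 kJ.
Reservoir entropy changes: ΔS_H = −Q_H/T_H = −495/778.00 = -0.6362 kJ/K and ΔS_C = +Q_C/T_C = 357.9/319.15 = 1.121 kJ/K.
ΔS_univ = −Q_H/T_H + Q_C/T_C = 0.4851 kJ/K (> 0, since η = 0.277 < η_Carnot = 0.590).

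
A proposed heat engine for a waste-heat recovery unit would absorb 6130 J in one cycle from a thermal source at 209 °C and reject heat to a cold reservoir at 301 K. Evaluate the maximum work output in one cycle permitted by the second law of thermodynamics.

W_max ≈ 2303 J

T_H = 209 °C → 209 + 273.15 = 482.15 K.
By the Carnot theorem, η_max = 1 − T_C/T_H = 1 − 301.00/482.15 = 0.3757.
W_max = η_max · Q_H = 0.3757 × 6130 = 2303 J.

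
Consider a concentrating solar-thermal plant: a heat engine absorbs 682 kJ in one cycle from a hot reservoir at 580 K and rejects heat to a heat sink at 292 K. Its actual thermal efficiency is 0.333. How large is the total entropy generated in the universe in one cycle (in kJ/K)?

W = η·Q_H = 0.333 × 682 = 227.1 kJ, so Q_C = Q_H − W = 454.9 kJ.
The hot reservoir loses entropy Q_H/T_H = 682/580.00 = 1.176 kJ/K; the cold reservoir gains Q_C/T_C = 454.9/292.00 = 1.558 kJ/K.
ΔS_univ = −Q_H/T_H + Q_C/T_C = 0.382 kJ/K (> 0, since η = 0.333 < η_Carnot = 0.497).

ΔS_univ ≈ 0.382 kJ/K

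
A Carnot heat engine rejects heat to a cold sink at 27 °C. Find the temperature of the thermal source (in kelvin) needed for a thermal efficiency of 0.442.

T_C = 27 °C → 27 + 273.15 = 300.15 K.
From η = 1 − T_C/T_H, solving for T_H gives T_H = T_C/(1 − η) = 300.15/(1 − 0.442) = 538 K.

T_H ≈ 538 K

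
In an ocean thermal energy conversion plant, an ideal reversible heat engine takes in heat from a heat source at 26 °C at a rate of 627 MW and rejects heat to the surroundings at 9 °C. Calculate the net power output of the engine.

Ẇ ≈ 35.6 MW

T_H = 26 °C → 26 + 273.15 = 299.15 K.
T_C = 9 °C → 9 + 273.15 = 282.15 K.
Since the cycle is reversible, η = 1 − T_C/T_H = 1 − 282.15/299.15 = 0.0568.
W = η·Q_H = 0.0568 × 627 = 35.6 MW.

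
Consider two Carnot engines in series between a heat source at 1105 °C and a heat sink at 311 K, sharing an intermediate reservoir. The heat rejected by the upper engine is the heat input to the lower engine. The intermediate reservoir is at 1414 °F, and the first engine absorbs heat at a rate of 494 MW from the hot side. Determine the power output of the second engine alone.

T_H = 1105 °C → 1105 + 273.15 = 1378.15 K.
T_m = 1414 °F → (1414 − 32) × 5/9 = 767.78 °C = 1040.93 K.
Heat entering the second stage: Q_m = Q_H·(T_m/T_H) = 494 × 1040.93/1378.15 = 373.1 MW.
Second-stage efficiency η₂ = 1 − T_C/T_m = 1 − 311.00/1040.93 = 0.7012, so W₂ = η₂·Q_m = 261.6 MW.

Ẇ₂ ≈ 261.6 MW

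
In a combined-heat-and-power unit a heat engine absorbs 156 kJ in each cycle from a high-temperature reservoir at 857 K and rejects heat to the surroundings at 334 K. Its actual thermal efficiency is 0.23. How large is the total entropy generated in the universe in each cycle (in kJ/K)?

ΔS_univ ≈ 0.178 kJ/K

W = η·Q_H = 0.23 × 156 = 35.88 kJ, so Q_C = Q_H − W = 120.1 kJ.
The hot reservoir loses entropy Q_H/T_H = 156/857.00 = 0.1820 kJ/K; the cold reservoir gains Q_C/T_C = 120.1/334.00 = 0.3596 kJ/K.
ΔS_univ = −Q_H/T_H + Q_C/T_C = 0.178 kJ/K (> 0, since η = 0.23 < η_Carnot = 0.610).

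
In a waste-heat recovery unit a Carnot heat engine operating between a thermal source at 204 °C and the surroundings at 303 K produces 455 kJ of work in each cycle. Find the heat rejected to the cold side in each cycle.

Q_C ≈ 792 kJ

T_H = 204 °C → 204 + 273.15 = 477.15 K.
η_rev = 1 − T_C/T_H = 1 − 303.00/477.15 = 0.3650.
Since Q_C/Q_H = T_C/T_H and Q_H = W/η, Q_C = W·T_C/(T_H − T_C) = 455 × 303.00/174.15 = 792 kJ.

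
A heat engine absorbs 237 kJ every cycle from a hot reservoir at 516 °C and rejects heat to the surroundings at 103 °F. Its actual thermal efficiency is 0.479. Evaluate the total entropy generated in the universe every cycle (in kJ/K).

T_H = 516 °C → 516 + 273.15 = 789.15 K.
T_C = 103 °F → (103 − 32) × 5/9 = 39.44 °C = 312.59 K.
W = η·Q_H = 0.479 × 237 = 113.5 kJ, so Q_C = Q_H − W = 123.5 kJ.
The hot reservoir loses entropy Q_H/T_H = 237/789.15 = 0.3003 kJ/K; the cold reservoir gains Q_C/T_C = 123.5/312.59 = 0.3950 kJ/K.
ΔS_univ = −Q_H/T_H + Q_C/T_C = 0.0947 kJ/K (> 0, since η = 0.479 < η_Carnot = 0.604).

ΔS_univ ≈ 0.0947 kJ/K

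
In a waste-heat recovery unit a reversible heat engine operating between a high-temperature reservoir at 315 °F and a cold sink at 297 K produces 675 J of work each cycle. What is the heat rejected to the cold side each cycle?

Q_C ≈ 1500 J

T_H = 315 °F → (315 − 32) × 5/9 = 157.22 °C = 430.37 K.
The Carnot efficiency is η = 1 − T_C/T_H = 1 − 297.00/430.37 = 0.3099.
Since Q_C/Q_H = T_C/T_H and Q_H = W/η, Q_C = W·T_C/(T_H − T_C) = 675 × 297.00/133.37 = 1500 J.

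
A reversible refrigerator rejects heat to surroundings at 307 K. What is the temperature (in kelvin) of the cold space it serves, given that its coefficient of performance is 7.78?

T_C ≈ 272.0 K

COP_R = T_C/(T_H − T_C) ⇒ T_C = T_H·COP_R/(1 + COP_R) = 307.00 × 7.78/(1 + 7.78) = 272.0 K.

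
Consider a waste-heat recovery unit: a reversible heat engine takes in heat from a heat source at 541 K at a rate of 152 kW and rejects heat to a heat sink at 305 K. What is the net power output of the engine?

Carnot efficiency: η = 1 − T_C/T_H = 1 − 305.00/541.00 = 0.4362.
W = η·Q_H = 0.4362 × 152 = 66.3 kW.

Ẇ ≈ 66.3 kW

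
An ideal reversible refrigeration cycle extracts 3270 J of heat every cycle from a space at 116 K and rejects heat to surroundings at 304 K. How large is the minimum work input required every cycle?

Carnot COP: COP_R = T_C/(T_H − T_C) = 116.00/188.00 = 0.6170.
W = Q_C/COP_R = 3270/0.6170 = 5300 J.

W_in ≈ 5300 J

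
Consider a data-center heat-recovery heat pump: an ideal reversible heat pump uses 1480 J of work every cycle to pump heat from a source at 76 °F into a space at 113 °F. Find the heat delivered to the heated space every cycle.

Q_H ≈ 22900 J

T_H = 113 °F → (113 − 32) × 5/9 = 45.00 °C = 318.15 K.
T_C = 76 °F → (76 − 32) × 5/9 = 24.44 °C = 297.59 K.
Reversible heating COP: COP_HP = T_H/(T_H − T_C) = 318.15/20.56 = 15.4776.
Q_H = COP_HP · W = 15.4776 × 1480 = 22900 J.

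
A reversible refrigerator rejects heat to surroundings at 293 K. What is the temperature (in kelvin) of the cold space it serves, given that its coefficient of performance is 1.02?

T_C ≈ 148 K

COP_R = T_C/(T_H − T_C) ⇒ T_C = T_H·COP_R/(1 + COP_R) = 293.00 × 1.02/(1 + 1.02) = 148 K.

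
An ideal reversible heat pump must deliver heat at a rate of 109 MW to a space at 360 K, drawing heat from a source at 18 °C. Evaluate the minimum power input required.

T_C = 18 °C → 18 + 273.15 = 291.15 K.
For a reversible heat pump, COP_HP = T_H/(T_H − T_C) = 360.00/68.85 = 5.2288.
W = Q_H/COP_HP = 109/5.2288 = 20.8 MW.

Ẇ_in ≈ 20.8 MW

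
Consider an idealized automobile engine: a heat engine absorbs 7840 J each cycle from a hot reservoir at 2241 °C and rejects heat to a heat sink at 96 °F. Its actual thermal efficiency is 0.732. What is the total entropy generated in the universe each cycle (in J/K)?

T_H = 2241 °C → 2241 + 273.15 = 2514.15 K.
T_C = 96 °F → (96 − 32) × 5/9 = 35.56 °C = 308.71 K.
W = η·Q_H = 0.732 × 7840 = 5739 J, so Q_C = Q_H − W = 2101 J.
Entropy balance on the reservoirs: −Q_H/T_H = -3.118 J/K, +Q_C/T_C = 6.806 J/K.
ΔS_univ = −Q_H/T_H + Q_C/T_C = 3.688 J/K (> 0, since η = 0.732 < η_Carnot = 0.877).

ΔS_univ ≈ 3.688 J/K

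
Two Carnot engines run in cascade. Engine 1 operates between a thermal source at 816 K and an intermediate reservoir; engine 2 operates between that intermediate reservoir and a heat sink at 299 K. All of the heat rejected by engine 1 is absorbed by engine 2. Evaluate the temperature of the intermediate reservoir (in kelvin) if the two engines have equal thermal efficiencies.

T_m ≈ 494 K

Equal efficiencies require 1 − T_m/T_H = 1 − T_C/T_m, i.e. T_m/T_H = T_C/T_m, so T_m = √(T_H·T_C) = √(816.00 × 299.00) = 494 K.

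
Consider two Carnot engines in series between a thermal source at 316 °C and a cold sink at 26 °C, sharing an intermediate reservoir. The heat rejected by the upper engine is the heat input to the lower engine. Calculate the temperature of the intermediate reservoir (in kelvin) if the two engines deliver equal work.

T_H = 316 °C → 316 + 273.15 = 589.15 K.
T_C = 26 °C → 26 + 273.15 = 299.15 K.
For reversible stages Q_m = Q_H·(T_m/T_H). Setting W₁ = Q_H(1 − T_m/T_H) equal to W₂ = Q_m(1 − T_C/T_m) = Q_H·(T_m − T_C)/T_H gives T_H − T_m = T_m − T_C, so T_m = (T_H + T_C)/2 = (589.15 + 299.15)/2 = 444 K.

T_m ≈ 444 K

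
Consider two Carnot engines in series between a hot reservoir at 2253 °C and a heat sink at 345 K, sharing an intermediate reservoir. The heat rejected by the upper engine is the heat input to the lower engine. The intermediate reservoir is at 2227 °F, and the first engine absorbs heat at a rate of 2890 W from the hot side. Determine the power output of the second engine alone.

Ẇ₂ ≈ 1313 W

T_H = 2253 °C → 2253 + 273.15 = 2526.15 K.
T_m = 2227 °F → (2227 − 32) × 5/9 = 1219.44 °C = 1492.59 K.
Heat entering the second stage: Q_m = Q_H·(T_m/T_H) = 2890 × 1492.59/2526.15 = 1708 W.
Second-stage efficiency η₂ = 1 − T_C/T_m = 1 − 345.00/1492.59 = 0.7689, so W₂ = η₂·Q_m = 1313 W.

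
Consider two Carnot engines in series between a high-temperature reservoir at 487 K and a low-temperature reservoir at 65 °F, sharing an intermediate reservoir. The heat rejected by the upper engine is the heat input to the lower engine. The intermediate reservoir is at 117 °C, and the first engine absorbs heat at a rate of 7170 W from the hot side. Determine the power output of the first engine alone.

Ẇ₁ ≈ 1426 W

T_C = 65 °F → (65 − 32) × 5/9 = 18.33 °C = 291.48 K.
T_m = 117 °C → 117 + 273.15 = 390.15 K.
First-stage efficiency η₁ = 1 − T_m/T_H = 1 − 390.15/487.00 = 0.1989.
W₁ = η₁·Q_H = 0.1989 × 7170 = 1426 W.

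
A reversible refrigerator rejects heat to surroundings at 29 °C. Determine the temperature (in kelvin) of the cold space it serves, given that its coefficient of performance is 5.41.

T_C ≈ 255 K

T_H = 29 °C → 29 + 273.15 = 302.15 K.
COP_R = T_C/(T_H − T_C) ⇒ T_C = T_H·COP_R/(1 + COP_R) = 302.15 × 5.41/(1 + 5.41) = 255 K.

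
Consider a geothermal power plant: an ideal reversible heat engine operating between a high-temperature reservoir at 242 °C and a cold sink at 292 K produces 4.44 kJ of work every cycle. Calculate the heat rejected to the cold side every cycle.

T_H = 242 °C → 242 + 273.15 = 515.15 K.
Carnot efficiency: η = 1 − T_C/T_H = 1 − 292.00/515.15 = 0.4332.
Since Q_C/Q_H = T_C/T_H and Q_H = W/η, Q_C = W·T_C/(T_H − T_C) = 4.44 × 292.00/223.15 = 5.810 kJ.

Q_C ≈ 5.810 kJ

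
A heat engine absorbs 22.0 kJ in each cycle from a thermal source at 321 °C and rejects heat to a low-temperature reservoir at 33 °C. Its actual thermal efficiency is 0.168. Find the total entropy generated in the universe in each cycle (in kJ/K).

T_H = 321 °C → 321 + 273.15 = 594.15 K.
T_C = 33 °C → 33 + 273.15 = 306.15 K.
W = η·Q_H = 0.168 × 22.0 = 3.696 kJ, so Q_C = Q_H − W = 18.30 kJ.
The hot reservoir loses entropy Q_H/T_H = 22.0/594.15 = 0.03703 kJ/K; the cold reservoir gains Q_C/T_C = 18.30/306.15 = 0.05979 kJ/K.
ΔS_univ = −Q_H/T_H + Q_C/T_C = 0.02276 kJ/K (> 0, since η = 0.168 < η_Carnot = 0.485).

ΔS_univ ≈ 0.02276 kJ/K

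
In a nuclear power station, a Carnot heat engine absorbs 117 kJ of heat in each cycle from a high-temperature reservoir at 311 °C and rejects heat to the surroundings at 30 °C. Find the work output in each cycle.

T_H = 311 °C → 311 + 273.15 = 584.15 K.
T_C = 30 °C → 30 + 273.15 = 303.15 K.
Since the cycle is reversible, η = 1 − T_C/T_H = 1 − 303.15/584.15 = 0.4810.
W = η·Q_H = 0.4810 × 117 = 56.28 kJ.

W ≈ 56.28 kJ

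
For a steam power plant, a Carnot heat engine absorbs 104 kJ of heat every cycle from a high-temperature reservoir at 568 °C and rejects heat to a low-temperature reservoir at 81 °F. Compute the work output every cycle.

W ≈ 66.9 kJ

T_H = 568 °C → 568 + 273.15 = 841.15 K.
T_C = 81 °F → (81 − 32) × 5/9 = 27.22 °C = 300.37 K.
For a reversible engine, η = 1 − T_C/T_H = 1 − 300.37/841.15 = 0.6429.
W = η·Q_H = 0.6429 × 104 = 66.9 kJ.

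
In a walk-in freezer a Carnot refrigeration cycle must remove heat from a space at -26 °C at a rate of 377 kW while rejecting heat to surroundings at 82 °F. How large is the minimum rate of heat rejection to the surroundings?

T_H = 82 °F → (82 − 32) × 5/9 = 27.78 °C = 300.93 K.
T_C = -26 °C → -26 + 273.15 = 247.15 K.
For a reversible cycle Q_H/Q_C = T_H/T_C, so Q_H = Q_C·T_H/T_C = 377 × 300.93/247.15 = 459.0 kW.

Q̇_H ≈ 459.0 kW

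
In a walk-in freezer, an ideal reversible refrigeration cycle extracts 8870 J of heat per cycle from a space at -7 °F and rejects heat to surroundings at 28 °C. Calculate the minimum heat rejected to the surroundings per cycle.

T_H = 28 °C → 28 + 273.15 = 301.15 K.
T_C = -7 °F → (-7 − 32) × 5/9 = -21.67 °C = 251.48 K.
For a reversible cycle Q_H/Q_C = T_H/T_C, so Q_H = Q_C·T_H/T_C = 8870 × 301.15/251.48 = 10600 J.

Q_H ≈ 10600 J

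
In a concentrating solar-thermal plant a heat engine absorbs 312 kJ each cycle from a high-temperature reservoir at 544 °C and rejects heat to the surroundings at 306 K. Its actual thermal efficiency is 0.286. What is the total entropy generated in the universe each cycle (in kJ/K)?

T_H = 544 °C → 544 + 273.15 = 817.15 K.
W = η·Q_H = 0.286 × 312 = 89.23 kJ, so Q_C = Q_H − W = 222.8 kJ.
The hot reservoir loses entropy Q_H/T_H = 312/817.15 = 0.3818 kJ/K; the cold reservoir gains Q_C/T_C = 222.8/306.00 = 0.7280 kJ/K.
ΔS_univ = −Q_H/T_H + Q_C/T_C = 0.346 kJ/K (> 0, since η = 0.286 < η_Carnot = 0.626).

ΔS_univ ≈ 0.346 kJ/K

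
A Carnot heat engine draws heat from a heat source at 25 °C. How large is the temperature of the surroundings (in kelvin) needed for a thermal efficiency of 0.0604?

T_H = 25 °C → 25 + 273.15 = 298.15 K.
From η = 1 − T_C/T_H, T_C = T_H·(1 − η) = 298.15 × (1 − 0.0604) = 280 K.

T_C ≈ 280 K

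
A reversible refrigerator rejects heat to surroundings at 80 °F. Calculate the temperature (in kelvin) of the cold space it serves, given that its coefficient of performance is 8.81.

T_H = 80 °F → (80 − 32) × 5/9 = 26.67 °C = 299.82 K.
COP_R = T_C/(T_H − T_C) ⇒ T_C = T_H·COP_R/(1 + COP_R) = 299.82 × 8.81/(1 + 8.81) = 269 K.

T_C ≈ 269 K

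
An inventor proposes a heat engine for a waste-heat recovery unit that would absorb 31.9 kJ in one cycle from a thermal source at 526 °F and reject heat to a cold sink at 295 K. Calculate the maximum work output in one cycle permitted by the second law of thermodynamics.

T_H = 526 °F → (526 − 32) × 5/9 = 274.44 °C = 547.59 K.
The second-law ceiling is the Carnot efficiency, η_max = 1 − T_C/T_H = 1 − 295.00/547.59 = 0.4613.
W_max = η_max · Q_H = 0.4613 × 31.9 = 14.71 kJ.

W_max ≈ 14.71 kJ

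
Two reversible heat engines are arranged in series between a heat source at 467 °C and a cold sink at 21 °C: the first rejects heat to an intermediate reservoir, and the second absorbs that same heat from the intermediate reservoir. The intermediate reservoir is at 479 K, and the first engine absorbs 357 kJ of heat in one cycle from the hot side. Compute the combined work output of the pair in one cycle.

W_total ≈ 215 kJ

T_H = 467 °C → 467 + 273.15 = 740.15 K.
T_C = 21 °C → 21 + 273.15 = 294.15 K.
Two reversible stages in series are equivalent to a single Carnot engine between T_H and T_C, so η_total = 1 − T_C/T_H = 1 − 294.15/740.15 = 0.6026.
W_total = η_total · Q_H = 0.6026 × 357 = 215 kJ.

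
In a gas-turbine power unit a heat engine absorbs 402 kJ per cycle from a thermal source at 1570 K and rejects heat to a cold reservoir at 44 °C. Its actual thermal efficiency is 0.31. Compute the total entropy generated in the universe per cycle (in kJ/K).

ΔS_univ ≈ 0.6186 kJ/K

T_C = 44 °C → 44 + 273.15 = 317.15 K.
W = η·Q_H = 0.31 × 402 = 124.6 kJ, so Q_C = Q_H − W = 277.4 kJ.
Entropy balance on the reservoirs: −Q_H/T_H = -0.2561 kJ/K, +Q_C/T_C = 0.8746 kJ/K.
ΔS_univ = −Q_H/T_H + Q_C/T_C = 0.6186 kJ/K (> 0, since η = 0.31 < η_Carnot = 0.798).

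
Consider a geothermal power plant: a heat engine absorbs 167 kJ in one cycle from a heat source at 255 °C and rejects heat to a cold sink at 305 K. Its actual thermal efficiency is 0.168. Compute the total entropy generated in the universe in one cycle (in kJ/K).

T_H = 255 °C → 255 + 273.15 = 528.15 K.
W = η·Q_H = 0.168 × 167 = 28.06 kJ, so Q_C = Q_H − W = 138.9 kJ.
The hot reservoir loses entropy Q_H/T_H = 167/528.15 = 0.3162 kJ/K; the cold reservoir gains Q_C/T_C = 138.9/305.00 = 0.4556 kJ/K.
ΔS_univ = −Q_H/T_H + Q_C/T_C = 0.1394 kJ/K (> 0, since η = 0.168 < η_Carnot = 0.423).

ΔS_univ ≈ 0.1394 kJ/K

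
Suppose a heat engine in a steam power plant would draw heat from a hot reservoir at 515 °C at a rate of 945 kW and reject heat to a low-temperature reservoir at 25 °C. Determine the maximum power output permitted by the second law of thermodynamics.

Ẇ_max ≈ 587.5 kW

T_H = 515 °C → 515 + 273.15 = 788.15 K.
T_C = 25 °C → 25 + 273.15 = 298.15 K.
The upper bound on efficiency is η_max = 1 − T_C/T_H = 1 − 298.15/788.15 = 0.6217.
W_max = η_max · Q_H = 0.6217 × 945 = 587.5 kW.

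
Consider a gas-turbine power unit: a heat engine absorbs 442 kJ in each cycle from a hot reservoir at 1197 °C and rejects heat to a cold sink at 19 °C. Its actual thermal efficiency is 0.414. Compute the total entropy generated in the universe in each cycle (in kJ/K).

T_H = 1197 °C → 1197 + 273.15 = 1470.15 K.
T_C = 19 °C → 19 + 273.15 = 292.15 K.
W = η·Q_H = 0.414 × 442 = 183.0 kJ, so Q_C = Q_H − W = 259.0 kJ.
The hot reservoir loses entropy Q_H/T_H = 442/1470.15 = 0.3006 kJ/K; the cold reservoir gains Q_C/T_C = 259.0/292.15 = 0.8866 kJ/K.
ΔS_univ = −Q_H/T_H + Q_C/T_C = 0.5859 kJ/K (> 0, since η = 0.414 < η_Carnot = 0.801).

ΔS_univ ≈ 0.5859 kJ/K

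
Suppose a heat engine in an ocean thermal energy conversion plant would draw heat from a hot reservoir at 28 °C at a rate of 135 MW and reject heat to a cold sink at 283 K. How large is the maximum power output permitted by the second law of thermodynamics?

Ẇ_max ≈ 8.14 MW

T_H = 28 °C → 28 + 273.15 = 301.15 K.
No engine can exceed the Carnot limit: η_max = 1 − T_C/T_H = 1 − 283.00/301.15 = 0.0603.
W_max = η_max · Q_H = 0.0603 × 135 = 8.14 MW.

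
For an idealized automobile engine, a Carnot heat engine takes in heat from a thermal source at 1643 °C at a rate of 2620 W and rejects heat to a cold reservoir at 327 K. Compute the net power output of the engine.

Ẇ ≈ 2170 W

T_H = 1643 °C → 1643 + 273.15 = 1916.15 K.
η_rev = 1 − T_C/T_H = 1 − 327.00/1916.15 = 0.8293.
W = η·Q_H = 0.8293 × 2620 = 2170 W.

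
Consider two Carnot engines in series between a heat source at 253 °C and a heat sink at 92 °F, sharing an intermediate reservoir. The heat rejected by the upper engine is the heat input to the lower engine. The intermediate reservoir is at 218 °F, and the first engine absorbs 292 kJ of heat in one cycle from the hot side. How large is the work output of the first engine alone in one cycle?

T_H = 253 °C → 253 + 273.15 = 526.15 K.
T_C = 92 °F → (92 − 32) × 5/9 = 33.33 °C = 306.48 K.
T_m = 218 °F → (218 − 32) × 5/9 = 103.33 °C = 376.48 K.
First-stage efficiency η₁ = 1 − T_m/T_H = 1 − 376.48/526.15 = 0.2845.
W₁ = η₁·Q_H = 0.2845 × 292 = 83.1 kJ.

W₁ ≈ 83.1 kJ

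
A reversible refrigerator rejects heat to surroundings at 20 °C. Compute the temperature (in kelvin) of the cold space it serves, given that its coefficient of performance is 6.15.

T_C ≈ 252 K

T_H = 20 °C → 20 + 273.15 = 293.15 K.
COP_R = T_C/(T_H − T_C) ⇒ T_C = T_H·COP_R/(1 + COP_R) = 293.15 × 6.15/(1 + 6.15) = 252 K.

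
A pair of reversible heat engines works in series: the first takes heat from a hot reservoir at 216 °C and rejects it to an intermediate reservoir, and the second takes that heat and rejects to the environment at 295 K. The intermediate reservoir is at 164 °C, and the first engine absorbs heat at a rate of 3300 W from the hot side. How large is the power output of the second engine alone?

Ẇ₂ ≈ 959 W

T_H = 216 °C → 216 + 273.15 = 489.15 K.
T_m = 164 °C → 164 + 273.15 = 437.15 K.
Heat entering the second stage: Q_m = Q_H·(T_m/T_H) = 3300 × 437.15/489.15 = 2950 W.
Second-stage efficiency η₂ = 1 − T_C/T_m = 1 − 295.00/437.15 = 0.3252, so W₂ = η₂·Q_m = 959 W.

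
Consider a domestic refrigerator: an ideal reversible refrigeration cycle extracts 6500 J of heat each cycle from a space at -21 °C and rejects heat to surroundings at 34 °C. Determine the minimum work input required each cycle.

T_H = 34 °C → 34 + 273.15 = 307.15 K.
T_C = -21 °C → -21 + 273.15 = 252.15 K.
For a reversible refrigerator, COP_R = T_C/(T_H − T_C) = 252.15/55.00 = 4.5845.
W = Q_C/COP_R = 6500/4.5845 = 1418 J.

W_in ≈ 1418 J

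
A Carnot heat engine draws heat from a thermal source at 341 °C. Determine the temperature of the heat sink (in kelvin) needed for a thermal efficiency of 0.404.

T_C ≈ 366 K

T_H = 341 °C → 341 + 273.15 = 614.15 K.
From η = 1 − T_C/T_H, T_C = T_H·(1 − η) = 614.15 × (1 − 0.404) = 366 K.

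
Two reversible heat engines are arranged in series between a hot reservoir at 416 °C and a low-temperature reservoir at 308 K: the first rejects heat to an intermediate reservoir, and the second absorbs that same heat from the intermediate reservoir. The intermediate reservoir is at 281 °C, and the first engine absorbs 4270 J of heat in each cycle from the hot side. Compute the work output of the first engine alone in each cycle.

W₁ ≈ 836 J

T_H = 416 °C → 416 + 273.15 = 689.15 K.
T_m = 281 °C → 281 + 273.15 = 554.15 K.
First-stage efficiency η₁ = 1 − T_m/T_H = 1 − 554.15/689.15 = 0.1959.
W₁ = η₁·Q_H = 0.1959 × 4270 = 836 J.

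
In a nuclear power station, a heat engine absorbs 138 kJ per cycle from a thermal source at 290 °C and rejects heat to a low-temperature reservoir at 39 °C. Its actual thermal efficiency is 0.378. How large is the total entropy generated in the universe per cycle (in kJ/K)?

T_H = 290 °C → 290 + 273.15 = 563.15 K.
T_C = 39 °C → 39 + 273.15 = 312.15 K.
W = η·Q_H = 0.378 × 138 = 52.16 kJ, so Q_C = Q_H − W = 85.84 kJ.
Entropy balance on the reservoirs: −Q_H/T_H = -0.2451 kJ/K, +Q_C/T_C = 0.2750 kJ/K.
ΔS_univ = −Q_H/T_H + Q_C/T_C = 0.0299 kJ/K (> 0, since η = 0.378 < η_Carnot = 0.446).

ΔS_univ ≈ 0.0299 kJ/K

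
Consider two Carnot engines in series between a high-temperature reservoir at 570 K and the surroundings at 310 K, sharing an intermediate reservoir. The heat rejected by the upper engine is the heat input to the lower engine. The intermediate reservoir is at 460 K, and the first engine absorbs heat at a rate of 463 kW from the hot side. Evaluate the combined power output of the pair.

Ẇ_total ≈ 211.2 kW

Two reversible stages in series are equivalent to a single Carnot engine between T_H and T_C, so η_total = 1 − T_C/T_H = 1 − 310.00/570.00 = 0.4561.
W_total = η_total · Q_H = 0.4561 × 463 = 211.2 kW.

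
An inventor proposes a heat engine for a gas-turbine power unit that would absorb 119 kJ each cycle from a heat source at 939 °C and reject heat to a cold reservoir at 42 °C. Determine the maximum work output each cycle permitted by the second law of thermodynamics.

T_H = 939 °C → 939 + 273.15 = 1212.15 K.
T_C = 42 °C → 42 + 273.15 = 315.15 K.
The second-law ceiling is the Carnot efficiency, η_max = 1 − T_C/T_H = 1 − 315.15/1212.15 = 0.7400.
W_max = η_max · Q_H = 0.7400 × 119 = 88.06 kJ.

W_max ≈ 88.06 kJ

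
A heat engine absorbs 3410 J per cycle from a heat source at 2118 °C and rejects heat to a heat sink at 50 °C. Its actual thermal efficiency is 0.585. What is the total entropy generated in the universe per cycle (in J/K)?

T_H = 2118 °C → 2118 + 273.15 = 2391.15 K.
T_C = 50 °C → 50 + 273.15 = 323.15 K.
W = η·Q_H = 0.585 × 3410 = 1995 J, so Q_C = Q_H − W = 1415 J.
The hot reservoir loses entropy Q_H/T_H = 3410/2391.15 = 1.426 J/K; the cold reservoir gains Q_C/T_C = 1415/323.15 = 4.379 J/K.
ΔS_univ = −Q_H/T_H + Q_C/T_C = 2.95 J/K (> 0, since η = 0.585 < η_Carnot = 0.865).

ΔS_univ ≈ 2.95 J/K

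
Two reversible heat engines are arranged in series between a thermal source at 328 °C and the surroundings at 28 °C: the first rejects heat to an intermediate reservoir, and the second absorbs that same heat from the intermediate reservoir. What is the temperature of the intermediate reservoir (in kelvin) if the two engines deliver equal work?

T_m ≈ 451.1 K

T_H = 328 °C → 328 + 273.15 = 601.15 K.
T_C = 28 °C → 28 + 273.15 = 301.15 K.
For reversible stages Q_m = Q_H·(T_m/T_H). Setting W₁ = Q_H(1 − T_m/T_H) equal to W₂ = Q_m(1 − T_C/T_m) = Q_H·(T_m − T_C)/T_H gives T_H − T_m = T_m − T_C, so T_m = (T_H + T_C)/2 = (601.15 + 301.15)/2 = 451.1 K.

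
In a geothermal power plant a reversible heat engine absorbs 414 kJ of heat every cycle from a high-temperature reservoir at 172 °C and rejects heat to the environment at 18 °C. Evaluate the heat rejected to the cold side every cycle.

Q_C ≈ 270.8 kJ

T_H = 172 °C → 172 + 273.15 = 445.15 K.
T_C = 18 °C → 18 + 273.15 = 291.15 K.
Since the cycle is reversible, η = 1 − T_C/T_H = 1 − 291.15/445.15 = 0.3460.
For a reversible cycle Q_C/Q_H = T_C/T_H, so Q_C = 414 × 291.15/445.15 = 270.8 kJ.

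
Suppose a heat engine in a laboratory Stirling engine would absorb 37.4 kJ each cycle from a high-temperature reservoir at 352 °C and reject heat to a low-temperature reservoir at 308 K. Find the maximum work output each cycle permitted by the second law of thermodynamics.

W_max ≈ 19.0 kJ

T_H = 352 °C → 352 + 273.15 = 625.15 K.
By the Carnot theorem, η_max = 1 − T_C/T_H = 1 − 308.00/625.15 = 0.5073.
W_max = η_max · Q_H = 0.5073 × 37.4 = 19.0 kJ.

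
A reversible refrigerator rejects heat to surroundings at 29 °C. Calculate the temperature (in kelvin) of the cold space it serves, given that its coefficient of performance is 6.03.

T_C ≈ 259.2 K

T_H = 29 °C → 29 + 273.15 = 302.15 K.
COP_R = T_C/(T_H − T_C) ⇒ T_C = T_H·COP_R/(1 + COP_R) = 302.15 × 6.03/(1 + 6.03) = 259.2 K.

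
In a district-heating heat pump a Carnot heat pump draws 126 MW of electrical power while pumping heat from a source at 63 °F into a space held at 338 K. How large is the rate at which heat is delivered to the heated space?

Q̇_H ≈ 894.2 MW

T_C = 63 °F → (63 − 32) × 5/9 = 17.22 °C = 290.37 K.
For a reversible heat pump, COP_HP = T_H/(T_H − T_C) = 338.00/47.63 = 7.0967.
Q_H = COP_HP · W = 7.0967 × 126 = 894.2 MW.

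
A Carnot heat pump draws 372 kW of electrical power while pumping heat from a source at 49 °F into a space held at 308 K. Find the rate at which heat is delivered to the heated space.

T_C = 49 °F → (49 − 32) × 5/9 = 9.44 °C = 282.59 K.
COP_HP = T_H/(T_H − T_C) = 308.00/25.41 = 12.1233.
Q_H = COP_HP · W = 12.1233 × 372 = 4510 kW.

Q̇_H ≈ 4510 kW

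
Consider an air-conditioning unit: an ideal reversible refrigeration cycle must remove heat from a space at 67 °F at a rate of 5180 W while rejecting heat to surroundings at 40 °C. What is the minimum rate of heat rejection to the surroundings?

T_H = 40 °C → 40 + 273.15 = 313.15 K.
T_C = 67 °F → (67 − 32) × 5/9 = 19.44 °C = 292.59 K.
For a reversible cycle Q_H/Q_C = T_H/T_C, so Q_H = Q_C·T_H/T_C = 5180 × 313.15/292.59 = 5540 W.

Q̇_H ≈ 5540 W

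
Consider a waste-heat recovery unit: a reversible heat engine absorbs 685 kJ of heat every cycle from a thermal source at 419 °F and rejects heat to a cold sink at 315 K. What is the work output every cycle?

T_H = 419 °F → (419 − 32) × 5/9 = 215.00 °C = 488.15 K.
η_rev = 1 − T_C/T_H = 1 − 315.00/488.15 = 0.3547.
W = η·Q_H = 0.3547 × 685 = 243 kJ.

W ≈ 243 kJ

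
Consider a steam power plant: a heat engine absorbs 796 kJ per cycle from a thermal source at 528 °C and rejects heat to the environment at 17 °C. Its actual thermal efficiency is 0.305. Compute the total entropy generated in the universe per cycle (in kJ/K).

T_H = 528 °C → 528 + 273.15 = 801.15 K.
T_C = 17 °C → 17 + 273.15 = 290.15 K.
W = η·Q_H = 0.305 × 796 = 242.8 kJ, so Q_C = Q_H − W = 553.2 kJ.
Entropy balance on the reservoirs: −Q_H/T_H = -0.9936 kJ/K, +Q_C/T_C = 1.907 kJ/K.
ΔS_univ = −Q_H/T_H + Q_C/T_C = 0.913 kJ/K (> 0, since η = 0.305 < η_Carnot = 0.638).

ΔS_univ ≈ 0.913 kJ/K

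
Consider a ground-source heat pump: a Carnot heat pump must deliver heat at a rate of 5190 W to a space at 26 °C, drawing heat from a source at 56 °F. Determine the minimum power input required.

Ẇ_in ≈ 219.8 W

T_H = 26 °C → 26 + 273.15 = 299.15 K.
T_C = 56 °F → (56 − 32) × 5/9 = 13.33 °C = 286.48 K.
The Carnot heat-pump COP is COP_HP = T_H/(T_H − T_C) = 299.15/12.67 = 23.6171.
W = Q_H/COP_HP = 5190/23.6171 = 219.8 W.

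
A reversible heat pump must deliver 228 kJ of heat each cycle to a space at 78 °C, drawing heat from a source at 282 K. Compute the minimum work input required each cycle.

W_in ≈ 44.9 kJ

T_H = 78 °C → 78 + 273.15 = 351.15 K.
COP_HP = T_H/(T_H − T_C) = 351.15/69.15 = 5.0781.
W = Q_H/COP_HP = 228/5.0781 = 44.9 kJ.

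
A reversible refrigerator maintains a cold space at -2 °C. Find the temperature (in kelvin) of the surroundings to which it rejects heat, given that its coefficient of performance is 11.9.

T_H ≈ 294 K

T_C = -2 °C → -2 + 273.15 = 271.15 K.
COP_R = T_C/(T_H − T_C) ⇒ T_H = T_C·(1 + 1/COP_R) = 271.15 × (1 + 1/11.9) = 294 K.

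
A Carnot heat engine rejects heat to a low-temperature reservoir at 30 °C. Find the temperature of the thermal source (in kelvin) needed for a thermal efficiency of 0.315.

T_C = 30 °C → 30 + 273.15 = 303.15 K.
From η = 1 − T_C/T_H, solving for T_H gives T_H = T_C/(1 − η) = 303.15/(1 − 0.315) = 443 K.

T_H ≈ 443 K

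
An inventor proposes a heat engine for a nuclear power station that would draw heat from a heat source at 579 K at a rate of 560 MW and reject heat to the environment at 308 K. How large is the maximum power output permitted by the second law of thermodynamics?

No engine can exceed the Carnot limit: η_max = 1 − T_C/T_H = 1 − 308.00/579.00 = 0.4680.
W_max = η_max · Q_H = 0.4680 × 560 = 262 MW.

Ẇ_max ≈ 262 MW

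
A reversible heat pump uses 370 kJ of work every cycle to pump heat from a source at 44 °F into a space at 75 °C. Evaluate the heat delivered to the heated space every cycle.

Q_H ≈ 1885 kJ

T_H = 75 °C → 75 + 273.15 = 348.15 K.
T_C = 44 °F → (44 − 32) × 5/9 = 6.67 °C = 279.82 K.
COP_HP = T_H/(T_H − T_C) = 348.15/68.33 = 5.0949.
Q_H = COP_HP · W = 5.0949 × 370 = 1885 kJ.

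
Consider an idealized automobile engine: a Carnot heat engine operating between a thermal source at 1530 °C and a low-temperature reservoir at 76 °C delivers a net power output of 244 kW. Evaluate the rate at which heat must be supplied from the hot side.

T_H = 1530 °C → 1530 + 273.15 = 1803.15 K.
T_C = 76 °C → 76 + 273.15 = 349.15 K.
For a reversible engine, η = 1 − T_C/T_H = 1 − 349.15/1803.15 = 0.8064.
Q_H = W/η = 244/0.8064 = 303 kW.

Q̇_H ≈ 303 kW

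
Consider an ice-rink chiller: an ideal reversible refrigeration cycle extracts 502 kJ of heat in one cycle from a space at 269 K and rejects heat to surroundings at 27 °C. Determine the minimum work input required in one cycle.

W_in ≈ 58.1 kJ

T_H = 27 °C → 27 + 273.15 = 300.15 K.
Carnot COP: COP_R = T_C/(T_H − T_C) = 269.00/31.15 = 8.6356.
W = Q_C/COP_R = 502/8.6356 = 58.1 kJ.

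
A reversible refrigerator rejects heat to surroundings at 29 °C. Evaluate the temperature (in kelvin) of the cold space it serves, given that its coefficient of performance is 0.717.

T_H = 29 °C → 29 + 273.15 = 302.15 K.
COP_R = T_C/(T_H − T_C) ⇒ T_C = T_H·COP_R/(1 + COP_R) = 302.15 × 0.717/(1 + 0.717) = 126 K.

T_C ≈ 126 K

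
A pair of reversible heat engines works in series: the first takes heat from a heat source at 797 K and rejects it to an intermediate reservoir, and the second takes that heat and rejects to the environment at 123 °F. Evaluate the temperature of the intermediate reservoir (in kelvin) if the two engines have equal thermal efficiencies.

T_C = 123 °F → (123 − 32) × 5/9 = 50.56 °C = 323.71 K.
Equal efficiencies require 1 − T_m/T_H = 1 − T_C/T_m, i.e. T_m/T_H = T_C/T_m, so T_m = √(T_H·T_C) = √(797.00 × 323.71) = 508 K.

T_m ≈ 508 K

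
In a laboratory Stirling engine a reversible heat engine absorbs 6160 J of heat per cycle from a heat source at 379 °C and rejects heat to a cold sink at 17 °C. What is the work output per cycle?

T_H = 379 °C → 379 + 273.15 = 652.15 K.
T_C = 17 °C → 17 + 273.15 = 290.15 K.
For a reversible engine, η = 1 − T_C/T_H = 1 − 290.15/652.15 = 0.5551.
W = η·Q_H = 0.5551 × 6160 = 3419 J.

W ≈ 3419 J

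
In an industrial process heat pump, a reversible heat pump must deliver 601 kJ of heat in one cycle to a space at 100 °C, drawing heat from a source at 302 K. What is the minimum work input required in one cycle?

W_in ≈ 115 kJ

T_H = 100 °C → 100 + 273.15 = 373.15 K.
Reversible heating COP: COP_HP = T_H/(T_H − T_C) = 373.15/71.15 = 5.2446.
W = Q_H/COP_HP = 601/5.2446 = 115 kJ.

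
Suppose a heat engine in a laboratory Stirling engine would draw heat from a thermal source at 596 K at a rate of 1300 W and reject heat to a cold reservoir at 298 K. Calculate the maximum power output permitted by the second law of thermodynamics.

No engine can exceed the Carnot limit: η_max = 1 − T_C/T_H = 1 − 298.00/596.00 = 0.5000.
W_max = η_max · Q_H = 0.5000 × 1300 = 650 W.

Ẇ_max ≈ 650 W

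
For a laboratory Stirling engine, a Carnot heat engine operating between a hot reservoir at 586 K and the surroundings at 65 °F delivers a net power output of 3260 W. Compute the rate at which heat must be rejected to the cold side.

T_C = 65 °F → (65 − 32) × 5/9 = 18.33 °C = 291.48 K.
For a reversible engine, η = 1 − T_C/T_H = 1 − 291.48/586.00 = 0.5026.
Since Q_C/Q_H = T_C/T_H and Q_H = W/η, Q_C = W·T_C/(T_H − T_C) = 3260 × 291.48/294.52 = 3230 W.

Q̇_C ≈ 3230 W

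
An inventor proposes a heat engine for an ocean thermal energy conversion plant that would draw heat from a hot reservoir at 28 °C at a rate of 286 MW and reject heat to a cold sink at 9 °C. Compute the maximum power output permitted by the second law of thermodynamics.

Ẇ_max ≈ 18.0 MW

T_H = 28 °C → 28 + 273.15 = 301.15 K.
T_C = 9 °C → 9 + 273.15 = 282.15 K.
The second-law ceiling is the Carnot efficiency, η_max = 1 − T_C/T_H = 1 − 282.15/301.15 = 0.0631.
W_max = η_max · Q_H = 0.0631 × 286 = 18.0 MW.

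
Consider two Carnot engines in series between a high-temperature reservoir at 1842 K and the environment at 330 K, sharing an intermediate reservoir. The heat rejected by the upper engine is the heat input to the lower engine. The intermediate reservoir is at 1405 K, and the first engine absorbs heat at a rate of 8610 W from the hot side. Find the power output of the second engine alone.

Heat entering the second stage: Q_m = Q_H·(T_m/T_H) = 8610 × 1405.00/1842.00 = 6567 W.
Second-stage efficiency η₂ = 1 − T_C/T_m = 1 − 330.00/1405.00 = 0.7651, so W₂ = η₂·Q_m = 5025 W.

Ẇ₂ ≈ 5025 W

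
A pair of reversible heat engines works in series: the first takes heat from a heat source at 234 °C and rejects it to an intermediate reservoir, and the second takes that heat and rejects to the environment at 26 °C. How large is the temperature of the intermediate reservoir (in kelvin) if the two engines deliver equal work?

T_H = 234 °C → 234 + 273.15 = 507.15 K.
T_C = 26 °C → 26 + 273.15 = 299.15 K.
For reversible stages Q_m = Q_H·(T_m/T_H). Setting W₁ = Q_H(1 − T_m/T_H) equal to W₂ = Q_m(1 − T_C/T_m) = Q_H·(T_m − T_C)/T_H gives T_H − T_m = T_m − T_C, so T_m = (T_H + T_C)/2 = (507.15 + 299.15)/2 = 403.1 K.

T_m ≈ 403.1 K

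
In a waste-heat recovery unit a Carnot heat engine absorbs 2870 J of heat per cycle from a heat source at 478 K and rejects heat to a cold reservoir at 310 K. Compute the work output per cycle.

W ≈ 1009 J

For a reversible engine, η = 1 − T_C/T_H = 1 − 310.00/478.00 = 0.3515.
W = η·Q_H = 0.3515 × 2870 = 1009 J.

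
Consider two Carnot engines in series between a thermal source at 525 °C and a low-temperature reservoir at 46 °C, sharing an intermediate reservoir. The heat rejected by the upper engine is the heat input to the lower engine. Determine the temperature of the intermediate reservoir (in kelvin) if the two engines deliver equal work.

T_H = 525 °C → 525 + 273.15 = 798.15 K.
T_C = 46 °C → 46 + 273.15 = 319.15 K.
For reversible stages Q_m = Q_H·(T_m/T_H). Setting W₁ = Q_H(1 − T_m/T_H) equal to W₂ = Q_m(1 − T_C/T_m) = Q_H·(T_m − T_C)/T_H gives T_H − T_m = T_m − T_C, so T_m = (T_H + T_C)/2 = (798.15 + 319.15)/2 = 558.6 K.

T_m ≈ 558.6 K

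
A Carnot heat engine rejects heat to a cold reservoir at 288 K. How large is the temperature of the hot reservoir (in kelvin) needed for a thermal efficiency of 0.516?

From η = 1 − T_C/T_H, solving for T_H gives T_H = T_C/(1 − η) = 288.00/(1 − 0.516) = 595 K.

T_H ≈ 595 K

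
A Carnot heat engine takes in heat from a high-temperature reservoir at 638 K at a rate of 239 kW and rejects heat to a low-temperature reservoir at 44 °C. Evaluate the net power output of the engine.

T_C = 44 °C → 44 + 273.15 = 317.15 K.
The Carnot efficiency is η = 1 − T_C/T_H = 1 − 317.15/638.00 = 0.5029.
W = η·Q_H = 0.5029 × 239 = 120 kW.

Ẇ ≈ 120 kW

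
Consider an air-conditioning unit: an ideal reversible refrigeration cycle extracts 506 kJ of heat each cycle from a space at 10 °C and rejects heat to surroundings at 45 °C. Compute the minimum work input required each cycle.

W_in ≈ 62.5 kJ

T_H = 45 °C → 45 + 273.15 = 318.15 K.
T_C = 10 °C → 10 + 273.15 = 283.15 K.
Carnot COP: COP_R = T_C/(T_H − T_C) = 283.15/35.00 = 8.0900.
W = Q_C/COP_R = 506/8.0900 = 62.5 kJ.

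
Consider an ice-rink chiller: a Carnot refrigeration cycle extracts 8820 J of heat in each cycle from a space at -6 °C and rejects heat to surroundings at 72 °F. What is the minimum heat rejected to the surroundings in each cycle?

Q_H ≈ 9750 J

T_H = 72 °F → (72 − 32) × 5/9 = 22.22 °C = 295.37 K.
T_C = -6 °C → -6 + 273.15 = 267.15 K.
For a reversible cycle Q_H/Q_C = T_H/T_C, so Q_H = Q_C·T_H/T_C = 8820 × 295.37/267.15 = 9750 J.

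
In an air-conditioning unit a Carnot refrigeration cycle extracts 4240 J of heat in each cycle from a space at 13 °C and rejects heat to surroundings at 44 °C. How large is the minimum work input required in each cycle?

T_H = 44 °C → 44 + 273.15 = 317.15 K.
T_C = 13 °C → 13 + 273.15 = 286.15 K.
The reversible coefficient of performance is COP_R = T_C/(T_H − T_C) = 286.15/31.00 = 9.2306.
W = Q_C/COP_R = 4240/9.2306 = 459 J.

W_in ≈ 459 J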